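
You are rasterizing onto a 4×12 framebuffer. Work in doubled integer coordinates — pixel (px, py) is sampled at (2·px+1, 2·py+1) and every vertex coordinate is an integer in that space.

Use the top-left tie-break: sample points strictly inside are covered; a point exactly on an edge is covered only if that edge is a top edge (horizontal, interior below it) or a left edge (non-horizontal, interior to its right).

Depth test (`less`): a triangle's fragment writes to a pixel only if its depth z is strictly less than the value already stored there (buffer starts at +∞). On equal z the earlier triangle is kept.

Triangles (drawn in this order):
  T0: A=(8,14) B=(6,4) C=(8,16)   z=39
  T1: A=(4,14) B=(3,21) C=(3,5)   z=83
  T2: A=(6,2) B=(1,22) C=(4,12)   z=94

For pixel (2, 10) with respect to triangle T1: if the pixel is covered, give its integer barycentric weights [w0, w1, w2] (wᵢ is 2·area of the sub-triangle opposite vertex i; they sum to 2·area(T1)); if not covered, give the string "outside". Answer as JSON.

T0:
  2·area = 4  (B↔C swapped to make it positive)
  edge (8, 14)→(8, 16): d=(0,2) right/bottom  bias=-1
  edge (8, 16)→(6, 4): d=(-2,-12) top-left  bias=+0
  edge (6, 4)→(8, 14): d=(2,10) right/bottom  bias=-1
    (3,4)@(7, 9): e=[2,2,0] → ·  [on edge]
  covered (0 px):
    · · · ·
    · · · ·
    · · · ·
    · · · ·
    · · · ·
    · · · ·
    · · · ·
    · · · ·
    · · · ·
    · · · ·
    · · · ·
    · · · ·
T1:
  2·area = 16
  edge (4, 14)→(3, 21): d=(-1,7) right/bottom  bias=-1
  edge (3, 21)→(3, 5): d=(0,-16) top-left  bias=+0
  edge (3, 5)→(4, 14): d=(1,9) right/bottom  bias=-1
    (1,0)@(3, 1): e=[20,0,-4] → ·  [on edge]
    (1,1)@(3, 3): e=[18,0,-2] → ·  [on edge]
    (1,2)@(3, 5): e=[16,0,0] → ·  [on edge]
    (1,3)@(3, 7): e=[14,0,2] → #  [on edge]
    (2,3)@(5, 7): e=[0,32,-16] → ·  [on edge]
    (1,4)@(3, 9): e=[12,0,4] → #  [on edge]
    (2,4)@(5, 9): e=[-2,32,-14] → ·
    (1,5)@(3, 11): e=[10,0,6] → #  [on edge]
    (2,5)@(5, 11): e=[-4,32,-12] → ·
    (1,6)@(3, 13): e=[8,0,8] → #  [on edge]
    (2,6)@(5, 13): e=[-6,32,-10] → ·
    (1,7)@(3, 15): e=[6,0,10] → #  [on edge]
    (1,8)@(3, 17): e=[4,0,12] → #  [on edge]
    (1,9)@(3, 19): e=[2,0,14] → #  [on edge]
    (1,10)@(3, 21): e=[0,0,16] → ·  [on edge]
    (1,11)@(3, 23): e=[-2,0,18] → ·  [on edge]
    (2,11)@(5, 23): e=[-16,32,0] → ·  [on edge]
  covered (7 px):
    · · · ·
    · · · ·
    · · · ·
    · # · ·
    · # · ·
    · # · ·
    · # · ·
    · # · ·
    · # · ·
    · # · ·
    · · · ·
    · · · ·
T2:
  2·area = 10  (B↔C swapped to make it positive)
  edge (6, 2)→(4, 12): d=(-2,10) right/bottom  bias=-1
  edge (4, 12)→(1, 22): d=(-3,10) right/bottom  bias=-1
  edge (1, 22)→(6, 2): d=(5,-20) top-left  bias=+0
    (2,3)@(5, 7): e=[0,5,5] → ·  [on edge]
    (1,7)@(3, 15): e=[4,1,5] → #
    (2,7)@(5, 15): e=[-16,-19,45] → ·
    (1,8)@(3, 17): e=[0,-5,15] → ·  [on edge]
  covered (1 px):
    · · · ·
    · · · ·
    · · · ·
    · · · ·
    · · · ·
    · · · ·
    · · · ·
    · # · ·
    · · · ·
    · · · ·
    · · · ·
    · · · ·

Final: "outside"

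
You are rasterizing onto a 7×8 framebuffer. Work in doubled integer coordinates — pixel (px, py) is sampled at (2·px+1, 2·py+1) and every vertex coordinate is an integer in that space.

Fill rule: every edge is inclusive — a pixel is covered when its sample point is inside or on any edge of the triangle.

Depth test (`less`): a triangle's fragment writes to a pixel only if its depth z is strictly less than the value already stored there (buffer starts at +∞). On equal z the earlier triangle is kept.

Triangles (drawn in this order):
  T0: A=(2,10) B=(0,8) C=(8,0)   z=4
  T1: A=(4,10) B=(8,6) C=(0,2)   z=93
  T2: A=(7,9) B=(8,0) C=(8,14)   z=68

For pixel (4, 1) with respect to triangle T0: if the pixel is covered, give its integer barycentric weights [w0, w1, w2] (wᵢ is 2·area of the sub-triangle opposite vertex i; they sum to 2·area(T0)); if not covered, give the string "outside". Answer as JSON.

T0:
  2·area = 32
  edge (2, 10)→(0, 8): d=(-2,-2) inclusive
  edge (0, 8)→(8, 0): d=(8,-8) inclusive
  edge (8, 0)→(2, 10): d=(-6,10) inclusive
    (3,0)@(7, 1): e=[28,0,4] → #  [on edge]
    (4,0)@(9, 1): e=[32,16,-16] → ·
    (2,1)@(5, 3): e=[20,0,12] → #  [on edge]
    (3,1)@(7, 3): e=[24,16,-8] → ·
    (1,2)@(3, 5): e=[12,0,20] → #  [on edge]
    (2,2)@(5, 5): e=[16,16,0] → #  [on edge]
    (3,2)@(7, 5): e=[20,32,-20] → ·
    (0,3)@(1, 7): e=[4,0,28] → #  [on edge]
    (2,3)@(5, 7): e=[12,32,-12] → ·
    (0,4)@(1, 9): e=[0,16,16] → #  [on edge]
    (1,4)@(3, 9): e=[4,32,-4] → ·
    (0,5)@(1, 11): e=[-4,32,4] → ·
    (1,5)@(3, 11): e=[0,48,-16] → ·  [on edge]
    (2,6)@(5, 13): e=[0,80,-48] → ·  [on edge]
    (3,7)@(7, 15): e=[0,112,-80] → ·  [on edge]
  covered (7 px):
    · · · # · · ·
    · · # · · · ·
    · # # · · · ·
    # # · · · · ·
    # · · · · · ·
    · · · · · · ·
    · · · · · · ·
    · · · · · · ·
T1:
  2·area = 48  (B↔C swapped to make it positive)
  edge (4, 10)→(0, 2): d=(-4,-8) inclusive
  edge (0, 2)→(8, 6): d=(8,4) inclusive
  edge (8, 6)→(4, 10): d=(-4,4) inclusive
    (6,0)@(13, 1): e=[108,-60,0] → ·  [on edge]
    (0,1)@(1, 3): e=[4,4,40] → #
    (1,1)@(3, 3): e=[20,-4,32] → ·
    (5,1)@(11, 3): e=[84,-36,0] → ·  [on edge]
    (0,2)@(1, 5): e=[-4,20,32] → ·
    (1,2)@(3, 5): e=[12,12,24] → #
    (2,2)@(5, 5): e=[28,4,16] → #
    (3,2)@(7, 5): e=[44,-4,8] → ·
    (4,2)@(9, 5): e=[60,-12,0] → ·  [on edge]
    (1,3)@(3, 7): e=[4,28,16] → #
    (3,3)@(7, 7): e=[36,12,0] → #  [on edge]
    (4,3)@(9, 7): e=[52,4,-8] → ·
    (2,4)@(5, 9): e=[12,36,0] → #  [on edge]
    (1,5)@(3, 11): e=[-12,60,0] → ·  [on edge]
    (0,6)@(1, 13): e=[-36,84,0] → ·  [on edge]
  covered (7 px):
    · · · · · · ·
    # · · · · · ·
    · # # · · · ·
    · # # # · · ·
    · · # · · · ·
    · · · · · · ·
    · · · · · · ·
    · · · · · · ·
T2:
  2·area = 14
  edge (7, 9)→(8, 0): d=(1,-9) inclusive
  edge (8, 0)→(8, 14): d=(0,14) inclusive
  edge (8, 14)→(7, 9): d=(-1,-5) inclusive
    (3,4)@(7, 9): e=[0,14,0] → #  [on edge]
    (4,4)@(9, 9): e=[18,-14,10] → ·
    (3,5)@(7, 11): e=[2,14,-2] → ·
  covered (1 px):
    · · · · · · ·
    · · · · · · ·
    · · · · · · ·
    · · · · · · ·
    · · · # · · ·
    · · · · · · ·
    · · · · · · ·
    · · · · · · ·

Result: "outside"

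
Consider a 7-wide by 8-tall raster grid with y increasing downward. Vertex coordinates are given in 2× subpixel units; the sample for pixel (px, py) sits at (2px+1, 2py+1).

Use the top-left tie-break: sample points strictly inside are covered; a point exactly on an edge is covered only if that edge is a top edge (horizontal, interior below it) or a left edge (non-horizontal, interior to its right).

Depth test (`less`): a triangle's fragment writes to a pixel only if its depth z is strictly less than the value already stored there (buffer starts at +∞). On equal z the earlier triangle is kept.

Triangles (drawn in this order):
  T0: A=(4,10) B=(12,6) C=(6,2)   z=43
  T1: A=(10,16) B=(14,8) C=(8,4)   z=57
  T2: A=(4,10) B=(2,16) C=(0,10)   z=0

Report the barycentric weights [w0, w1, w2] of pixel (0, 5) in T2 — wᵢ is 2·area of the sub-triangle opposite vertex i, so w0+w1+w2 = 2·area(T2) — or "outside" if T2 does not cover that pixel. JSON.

T0:
  2·area = 56  (B↔C swapped to make it positive)
  edge (4, 10)→(6, 2): d=(2,-8) top-left  bias=+0
  edge (6, 2)→(12, 6): d=(6,4) right/bottom  bias=-1
  edge (12, 6)→(4, 10): d=(-8,4) right/bottom  bias=-1
    (3,1)@(7, 3): e=[10,2,44] → █
    (4,1)@(9, 3): e=[26,-6,36] → ·
    (3,2)@(7, 5): e=[14,14,28] → █
    (4,2)@(9, 5): e=[30,6,20] → █
    (5,2)@(11, 5): e=[46,-2,12] → ·
    (2,3)@(5, 7): e=[2,34,20] → █
    (5,3)@(11, 7): e=[50,10,-4] → ·
    (2,4)@(5, 9): e=[6,46,4] → █
    (3,4)@(7, 9): e=[22,38,-4] → ·
    (4,4)@(9, 9): e=[38,30,-12] → ·
    (2,5)@(5, 11): e=[10,58,-12] → ·
  covered (7 px):
    · · · · · · ·
    · · · █ · · ·
    · · · █ █ · ·
    · · █ █ █ · ·
    · · █ · · · ·
    · · · · · · ·
    · · · · · · ·
    · · · · · · ·
T1:
  2·area = 64  (B↔C swapped to make it positive)
  edge (10, 16)→(8, 4): d=(-2,-12) top-left  bias=+0
  edge (8, 4)→(14, 8): d=(6,4) right/bottom  bias=-1
  edge (14, 8)→(10, 16): d=(-4,8) right/bottom  bias=-1
    (4,2)@(9, 5): e=[10,2,52] → █
    (5,2)@(11, 5): e=[34,-6,36] → ·
    (4,3)@(9, 7): e=[6,14,44] → █
    (5,3)@(11, 7): e=[30,6,28] → █
    (6,3)@(13, 7): e=[54,-2,12] → ·
    (4,4)@(9, 9): e=[2,26,36] → █
    (6,4)@(13, 9): e=[50,10,4] → █
    (4,5)@(9, 11): e=[-2,38,28] → ·
    (5,5)@(11, 11): e=[22,30,12] → █
    (6,5)@(13, 11): e=[46,22,-4] → ·
    (5,6)@(11, 13): e=[18,42,4] → █
    (6,6)@(13, 13): e=[42,34,-12] → ·
  covered (8 px):
    · · · · · · ·
    · · · · · · ·
    · · · · █ · ·
    · · · · █ █ ·
    · · · · █ █ █
    · · · · · █ ·
    · · · · · █ ·
    · · · · · · ·
T2:
  2·area = 24
  edge (4, 10)→(2, 16): d=(-2,6) right/bottom  bias=-1
  edge (2, 16)→(0, 10): d=(-2,-6) top-left  bias=+0
  edge (0, 10)→(4, 10): d=(4,0) top-left  bias=+0
    (3,0)@(7, 1): e=[0,60,-36] → ·  [on edge]
    (2,3)@(5, 7): e=[0,36,-12] → ·  [on edge]
    (0,5)@(1, 11): e=[16,4,4] → █
    (1,5)@(3, 11): e=[4,16,4] → █
    (2,5)@(5, 11): e=[-8,28,4] → ·
    (0,6)@(1, 13): e=[12,0,12] → █  [on edge]
    (1,6)@(3, 13): e=[0,12,12] → ·  [on edge]
    (0,7)@(1, 15): e=[8,-4,20] → ·
  covered (3 px):
    · · · · · · ·
    · · · · · · ·
    · · · · · · ·
    · · · · · · ·
    · · · · · · ·
    █ █ · · · · ·
    █ · · · · · ·
    · · · · · · ·

Result: [4,4,16]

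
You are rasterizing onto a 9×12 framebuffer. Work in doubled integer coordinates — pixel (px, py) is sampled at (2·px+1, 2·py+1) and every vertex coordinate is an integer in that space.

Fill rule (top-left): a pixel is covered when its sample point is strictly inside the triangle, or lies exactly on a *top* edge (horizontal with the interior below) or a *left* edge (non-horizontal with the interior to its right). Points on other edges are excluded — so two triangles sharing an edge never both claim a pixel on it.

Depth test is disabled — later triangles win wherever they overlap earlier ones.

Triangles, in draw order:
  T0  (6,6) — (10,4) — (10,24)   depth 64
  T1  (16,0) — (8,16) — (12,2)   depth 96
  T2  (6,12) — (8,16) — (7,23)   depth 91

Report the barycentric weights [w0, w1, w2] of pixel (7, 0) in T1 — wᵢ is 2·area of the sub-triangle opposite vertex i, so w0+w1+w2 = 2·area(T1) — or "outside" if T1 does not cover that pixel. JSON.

T0:
  2·area = 80
  edge (6, 6)→(10, 4): d=(4,-2) top-left  bias=+0
  edge (10, 4)→(10, 24): d=(0,20) right/bottom  bias=-1
  edge (10, 24)→(6, 6): d=(-4,-18) top-left  bias=+0
    (4,2)@(9, 5): e=[2,20,58] → X
    (5,2)@(11, 5): e=[6,-20,94] → .
    (3,3)@(7, 7): e=[6,60,14] → X
    (5,3)@(11, 7): e=[14,-20,86] → .
    (3,4)@(7, 9): e=[14,60,6] → X
    (5,4)@(11, 9): e=[22,-20,78] → .
    (3,5)@(7, 11): e=[22,60,-2] → .
    (4,5)@(9, 11): e=[26,20,34] → X
    (5,5)@(11, 11): e=[30,-20,70] → .
    (4,6)@(9, 13): e=[34,20,26] → X
    (5,6)@(11, 13): e=[38,-20,62] → .
    (4,7)@(9, 15): e=[42,20,18] → X
  covered (10 px):
    . . . . . . . . .
    . . . . . . . . .
    . . . . X . . . .
    . . . X X . . . .
    . . . X X . . . .
    . . . . X . . . .
    . . . . X . . . .
    . . . . X . . . .
    . . . . X . . . .
    . . . . X . . . .
    . . . . . . . . .
    . . . . . . . . .
T1:
  2·area = 48
  edge (16, 0)→(8, 16): d=(-8,16) right/bottom  bias=-1
  edge (8, 16)→(12, 2): d=(4,-14) top-left  bias=+0
  edge (12, 2)→(16, 0): d=(4,-2) top-left  bias=+0
    (7,0)@(15, 1): e=[8,38,2] → X
    (8,0)@(17, 1): e=[-24,66,6] → .
    (6,1)@(13, 3): e=[24,18,6] → X
    (7,1)@(15, 3): e=[-8,46,10] → .
    (6,2)@(13, 5): e=[8,26,14] → X
    (7,2)@(15, 5): e=[-24,54,18] → .
    (5,3)@(11, 7): e=[24,6,18] → X
    (6,3)@(13, 7): e=[-8,34,22] → .
    (5,4)@(11, 9): e=[8,14,26] → X
    (6,4)@(13, 9): e=[-24,42,30] → .
    (5,5)@(11, 11): e=[-8,22,34] → .
    (4,6)@(9, 13): e=[8,2,38] → X
  covered (6 px):
    . . . . . . . X .
    . . . . . . X . .
    . . . . . . X . .
    . . . . . X . . .
    . . . . . X . . .
    . . . . . . . . .
    . . . . X . . . .
    . . . . . . . . .
    . . . . . . . . .
    . . . . . . . . .
    . . . . . . . . .
    . . . . . . . . .
T2:
  2·area = 18
  edge (6, 12)→(8, 16): d=(2,4) right/bottom  bias=-1
  edge (8, 16)→(7, 23): d=(-1,7) right/bottom  bias=-1
  edge (7, 23)→(6, 12): d=(-1,-11) top-left  bias=+0
    (2,0)@(5, 1): e=[-18,36,0] → .  [on edge]
    (4,4)@(9, 9): e=[-18,0,36] → .  [on edge]
    (3,7)@(7, 15): e=[2,8,8] → X
    (4,7)@(9, 15): e=[-6,-6,30] → .
    (3,8)@(7, 17): e=[6,6,6] → X
    (4,8)@(9, 17): e=[-2,-8,28] → .
    (3,9)@(7, 19): e=[10,4,4] → X
    (4,9)@(9, 19): e=[2,-10,26] → .
    (3,10)@(7, 21): e=[14,2,2] → X
    (4,10)@(9, 21): e=[6,-12,24] → .
    (3,11)@(7, 23): e=[18,0,0] → .  [on edge]
  covered (4 px):
    . . . . . . . . .
    . . . . . . . . .
    . . . . . . . . .
    . . . . . . . . .
    . . . . . . . . .
    . . . . . . . . .
    . . . . . . . . .
    . . . X . . . . .
    . . . X . . . . .
    . . . X . . . . .
    . . . X . . . . .
    . . . . . . . . .

Result: [38,2,8]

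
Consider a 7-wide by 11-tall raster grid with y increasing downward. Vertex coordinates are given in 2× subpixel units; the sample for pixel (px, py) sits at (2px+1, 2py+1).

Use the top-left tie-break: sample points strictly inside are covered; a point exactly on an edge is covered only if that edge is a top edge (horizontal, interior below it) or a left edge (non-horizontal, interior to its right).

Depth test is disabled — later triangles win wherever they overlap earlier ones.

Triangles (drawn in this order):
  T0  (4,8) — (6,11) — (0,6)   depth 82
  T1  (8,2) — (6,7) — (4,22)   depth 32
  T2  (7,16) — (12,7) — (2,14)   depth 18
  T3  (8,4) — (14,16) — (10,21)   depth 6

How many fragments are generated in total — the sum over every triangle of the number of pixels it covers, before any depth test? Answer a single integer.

T0:
  2·area = 8
  edge (4, 8)→(6, 11): d=(2,3) right/bottom  bias=-1
  edge (6, 11)→(0, 6): d=(-6,-5) top-left  bias=+0
  edge (0, 6)→(4, 8): d=(4,2) right/bottom  bias=-1
  covered (0 px):
    . . . . . . .
    . . . . . . .
    . . . . . . .
    . . . . . . .
    . . . . . . .
    . . . . . . .
    . . . . . . .
    . . . . . . .
    . . . . . . .
    . . . . . . .
    . . . . . . .
T1:
  2·area = 20  (B↔C swapped to make it positive)
  edge (8, 2)→(4, 22): d=(-4,20) right/bottom  bias=-1
  edge (4, 22)→(6, 7): d=(2,-15) top-left  bias=+0
  edge (6, 7)→(8, 2): d=(2,-5) top-left  bias=+0
    (3,2)@(7, 5): e=[8,11,1] → X
    (4,2)@(9, 5): e=[-32,41,11] → .
    (3,3)@(7, 7): e=[0,15,5] → .  [on edge]
    (2,7)@(5, 15): e=[8,1,11] → X
    (3,7)@(7, 15): e=[-32,31,21] → .
    (2,8)@(5, 17): e=[0,5,15] → .  [on edge]
  covered (2 px):
    . . . . . . .
    . . . . . . .
    . . . X . . .
    . . . . . . .
    . . . . . . .
    . . . . . . .
    . . . . . . .
    . . X . . . .
    . . . . . . .
    . . . . . . .
    . . . . . . .
T2:
  2·area = 55  (B↔C swapped to make it positive)
  edge (7, 16)→(2, 14): d=(-5,-2) top-left  bias=+0
  edge (2, 14)→(12, 7): d=(10,-7) top-left  bias=+0
  edge (12, 7)→(7, 16): d=(-5,9) right/bottom  bias=-1
    (3,5)@(7, 11): e=[25,5,25] → X
    (4,5)@(9, 11): e=[29,19,7] → X
    (5,5)@(11, 11): e=[33,33,-11] → .
    (2,6)@(5, 13): e=[11,11,33] → X
    (4,6)@(9, 13): e=[19,39,-3] → .
    (2,7)@(5, 15): e=[1,31,23] → X
    (4,7)@(9, 15): e=[9,59,-13] → .
    (2,8)@(5, 17): e=[-9,51,13] → .
    (3,8)@(7, 17): e=[-5,65,-5] → .
  covered (6 px):
    . . . . . . .
    . . . . . . .
    . . . . . . .
    . . . . . . .
    . . . . . . .
    . . . X X . .
    . . X X . . .
    . . X X . . .
    . . . . . . .
    . . . . . . .
    . . . . . . .
T3:
  2·area = 78
  edge (8, 4)→(14, 16): d=(6,12) right/bottom  bias=-1
  edge (14, 16)→(10, 21): d=(-4,5) right/bottom  bias=-1
  edge (10, 21)→(8, 4): d=(-2,-17) top-left  bias=+0
    (4,3)@(9, 7): e=[6,61,11] → X
    (5,3)@(11, 7): e=[-18,51,45] → .
    (4,4)@(9, 9): e=[18,53,7] → X
    (5,4)@(11, 9): e=[-6,43,41] → .
    (4,5)@(9, 11): e=[30,45,3] → X
    (5,5)@(11, 11): e=[6,35,37] → X
    (6,5)@(13, 11): e=[-18,25,71] → .
    (4,6)@(9, 13): e=[42,37,-1] → .
    (5,6)@(11, 13): e=[18,27,33] → X
    (6,6)@(13, 13): e=[-6,17,67] → .
    (5,7)@(11, 15): e=[30,19,29] → X
    (6,7)@(13, 15): e=[6,9,63] → X
  covered (10 px):
    . . . . . . .
    . . . . . . .
    . . . . . . .
    . . . . X . .
    . . . . X . .
    . . . . X X .
    . . . . . X .
    . . . . . X X
    . . . . . X X
    . . . . . X .
    . . . . . . .

Final: 18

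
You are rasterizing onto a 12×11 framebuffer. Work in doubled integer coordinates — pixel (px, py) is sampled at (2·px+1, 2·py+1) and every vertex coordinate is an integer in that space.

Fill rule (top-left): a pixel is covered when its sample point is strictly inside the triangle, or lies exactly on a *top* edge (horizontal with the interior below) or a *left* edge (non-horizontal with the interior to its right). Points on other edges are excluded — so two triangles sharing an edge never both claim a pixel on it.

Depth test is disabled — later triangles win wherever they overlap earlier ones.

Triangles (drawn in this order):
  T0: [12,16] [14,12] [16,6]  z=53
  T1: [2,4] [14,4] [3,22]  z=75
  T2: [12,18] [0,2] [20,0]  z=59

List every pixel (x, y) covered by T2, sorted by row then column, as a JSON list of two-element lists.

T0:
  2·area = 4  (B↔C swapped to make it positive)
  edge (12, 16)→(16, 6): d=(4,-10) top-left  bias=+0
  edge (16, 6)→(14, 12): d=(-2,6) right/bottom  bias=-1
  edge (14, 12)→(12, 16): d=(-2,4) right/bottom  bias=-1
    (8,1)@(17, 3): e=[-2,0,6] → ·  [on edge]
    (7,4)@(15, 9): e=[2,0,2] → ·  [on edge]
    (6,7)@(13, 15): e=[6,0,-2] → ·  [on edge]
    (5,10)@(11, 21): e=[10,0,-6] → ·  [on edge]
  covered (0 px):
    · · · · · · · · · · · ·
    · · · · · · · · · · · ·
    · · · · · · · · · · · ·
    · · · · · · · · · · · ·
    · · · · · · · · · · · ·
    · · · · · · · · · · · ·
    · · · · · · · · · · · ·
    · · · · · · · · · · · ·
    · · · · · · · · · · · ·
    · · · · · · · · · · · ·
    · · · · · · · · · · · ·
T1:
  2·area = 216
  edge (2, 4)→(14, 4): d=(12,0) top-left  bias=+0
  edge (14, 4)→(3, 22): d=(-11,18) right/bottom  bias=-1
  edge (3, 22)→(2, 4): d=(-1,-18) top-left  bias=+0
    (1,2)@(3, 5): e=[12,187,17] → #
    (2,2)@(5, 5): e=[12,151,53] → #
    (3,2)@(7, 5): e=[12,115,89] → #
    (4,2)@(9, 5): e=[12,79,125] → #
    (5,2)@(11, 5): e=[12,43,161] → #
    (6,2)@(13, 5): e=[12,7,197] → #
    (7,2)@(15, 5): e=[12,-29,233] → ·
    (1,3)@(3, 7): e=[36,165,15] → #
    (6,3)@(13, 7): e=[36,-15,195] → ·
    (1,4)@(3, 9): e=[60,143,13] → #
    (5,4)@(11, 9): e=[60,-1,157] → ·
    (1,5)@(3, 11): e=[84,121,11] → #
  covered (29 px):
    · · · · · · · · · · · ·
    · · · · · · · · · · · ·
    · # # # # # # · · · · ·
    · # # # # # · · · · · ·
    · # # # # · · · · · · ·
    · # # # # · · · · · · ·
    · # # # · · · · · · · ·
    · # # # · · · · · · · ·
    · # # · · · · · · · · ·
    · # · · · · · · · · · ·
    · # · · · · · · · · · ·
T2:
  2·area = 344
  edge (12, 18)→(0, 2): d=(-12,-16) top-left  bias=+0
  edge (0, 2)→(20, 0): d=(20,-2) top-left  bias=+0
  edge (20, 0)→(12, 18): d=(-8,18) right/bottom  bias=-1
    (5,0)@(11, 1): e=[188,2,154] → #
    (6,0)@(13, 1): e=[220,6,118] → #
    (7,0)@(15, 1): e=[252,10,82] → #
    (8,0)@(17, 1): e=[284,14,46] → #
    (9,0)@(19, 1): e=[316,18,10] → #
    (10,0)@(21, 1): e=[348,22,-26] → ·
    (0,1)@(1, 3): e=[4,22,318] → #
    (1,1)@(3, 3): e=[36,26,282] → #
    (2,1)@(5, 3): e=[68,30,246] → #
    (3,1)@(7, 3): e=[100,34,210] → #
    (4,1)@(9, 3): e=[132,38,174] → #
    (9,1)@(19, 3): e=[292,58,-6] → ·
  covered (43 px):
    · · · · · # # # # # · ·
    # # # # # # # # # · · ·
    · # # # # # # # # · · ·
    · · # # # # # # · · · ·
    · · · # # # # # · · · ·
    · · · # # # # # · · · ·
    · · · · # # # · · · · ·
    · · · · · # # · · · · ·
    · · · · · · · · · · · ·
    · · · · · · · · · · · ·
    · · · · · · · · · · · ·

Answer: [[5,0],[6,0],[7,0],[8,0],[9,0],[0,1],[1,1],[2,1],[3,1],[4,1],[5,1],[6,1],[7,1],[8,1],[1,2],[2,2],[3,2],[4,2],[5,2],[6,2],[7,2],[8,2],[2,3],[3,3],[4,3],[5,3],[6,3],[7,3],[3,4],[4,4],[5,4],[6,4],[7,4],[3,5],[4,5],[5,5],[6,5],[7,5],[4,6],[5,6],[6,6],[5,7],[6,7]]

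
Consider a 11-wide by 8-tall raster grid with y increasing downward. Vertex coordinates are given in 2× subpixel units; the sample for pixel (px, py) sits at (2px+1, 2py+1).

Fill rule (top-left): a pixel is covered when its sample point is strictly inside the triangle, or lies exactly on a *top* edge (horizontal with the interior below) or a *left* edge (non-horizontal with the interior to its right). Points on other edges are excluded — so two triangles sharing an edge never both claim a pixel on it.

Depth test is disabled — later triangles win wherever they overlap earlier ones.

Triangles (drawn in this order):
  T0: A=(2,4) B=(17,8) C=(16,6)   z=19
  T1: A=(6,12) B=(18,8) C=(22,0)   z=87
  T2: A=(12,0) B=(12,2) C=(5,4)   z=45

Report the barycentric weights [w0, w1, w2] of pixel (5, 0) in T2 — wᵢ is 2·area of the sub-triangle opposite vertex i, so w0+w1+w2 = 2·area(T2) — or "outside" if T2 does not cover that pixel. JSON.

T0:
  2·area = 26  (B↔C swapped to make it positive)
  edge (2, 4)→(16, 6): d=(14,2) right/bottom  bias=-1
  edge (16, 6)→(17, 8): d=(1,2) right/bottom  bias=-1
  edge (17, 8)→(2, 4): d=(-15,-4) top-left  bias=+0
    (3,2)@(7, 5): e=[4,17,5] → █
    (4,2)@(9, 5): e=[0,13,13] → ·  [on edge]
    (3,3)@(7, 7): e=[32,19,-25] → ·
    (7,3)@(15, 7): e=[16,3,7] → █
    (8,3)@(17, 7): e=[12,-1,15] → ·
    (7,4)@(15, 9): e=[44,5,-23] → ·
  covered (2 px):
    · · · · · · · · · · ·
    · · · · · · · · · · ·
    · · · █ · · · · · · ·
    · · · · · · · █ · · ·
    · · · · · · · · · · ·
    · · · · · · · · · · ·
    · · · · · · · · · · ·
    · · · · · · · · · · ·
T1:
  2·area = 80  (B↔C swapped to make it positive)
  edge (6, 12)→(22, 0): d=(16,-12) top-left  bias=+0
  edge (22, 0)→(18, 8): d=(-4,8) right/bottom  bias=-1
  edge (18, 8)→(6, 12): d=(-12,4) right/bottom  bias=-1
    (10,0)@(21, 1): e=[4,4,72] → █
    (9,1)@(19, 3): e=[12,12,56] → █
    (10,1)@(21, 3): e=[36,-4,48] → ·
    (8,2)@(17, 5): e=[20,20,40] → █
    (10,2)@(21, 5): e=[68,-12,24] → ·
    (6,3)@(13, 7): e=[4,44,32] → █
    (7,3)@(15, 7): e=[28,28,24] → █
    (9,3)@(19, 7): e=[76,-4,8] → ·
    (10,3)@(21, 7): e=[100,-20,0] → ·  [on edge]
    (5,4)@(11, 9): e=[12,52,16] → █
    (7,4)@(15, 9): e=[60,20,0] → ·  [on edge]
    (8,4)@(17, 9): e=[84,4,-8] → ·
    (4,5)@(9, 11): e=[20,60,0] → ·  [on edge]
    (1,6)@(3, 13): e=[-20,100,0] → ·  [on edge]
  covered (9 px):
    · · · · · · · · · · █
    · · · · · · · · · █ ·
    · · · · · · · · █ █ ·
    · · · · · · █ █ █ · ·
    · · · · · █ █ · · · ·
    · · · · · · · · · · ·
    · · · · · · · · · · ·
    · · · · · · · · · · ·
T2:
  2·area = 14
  edge (12, 0)→(12, 2): d=(0,2) right/bottom  bias=-1
  edge (12, 2)→(5, 4): d=(-7,2) right/bottom  bias=-1
  edge (5, 4)→(12, 0): d=(7,-4) top-left  bias=+0
    (5,0)@(11, 1): e=[2,9,3] → █
    (6,0)@(13, 1): e=[-2,5,11] → ·
    (3,1)@(7, 3): e=[10,3,1] → █
    (4,1)@(9, 3): e=[6,-1,9] → ·
    (5,1)@(11, 3): e=[2,-5,17] → ·
    (3,2)@(7, 5): e=[10,-11,15] → ·
  covered (2 px):
    · · · · · █ · · · · ·
    · · · █ · · · · · · ·
    · · · · · · · · · · ·
    · · · · · · · · · · ·
    · · · · · · · · · · ·
    · · · · · · · · · · ·
    · · · · · · · · · · ·
    · · · · · · · · · · ·

Result: [9,3,2]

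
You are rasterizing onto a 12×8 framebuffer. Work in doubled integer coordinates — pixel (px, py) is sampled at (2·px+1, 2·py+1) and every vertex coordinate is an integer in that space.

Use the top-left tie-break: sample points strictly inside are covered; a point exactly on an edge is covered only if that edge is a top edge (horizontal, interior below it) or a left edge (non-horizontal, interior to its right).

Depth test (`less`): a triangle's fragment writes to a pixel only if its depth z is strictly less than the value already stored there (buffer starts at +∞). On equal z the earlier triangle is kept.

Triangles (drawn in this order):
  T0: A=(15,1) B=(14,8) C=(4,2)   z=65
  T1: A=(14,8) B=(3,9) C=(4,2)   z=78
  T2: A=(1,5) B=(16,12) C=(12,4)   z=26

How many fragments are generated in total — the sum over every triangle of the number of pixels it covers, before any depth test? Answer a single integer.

T0:
  2·area = 76
  edge (15, 1)→(14, 8): d=(-1,7) right/bottom  bias=-1
  edge (14, 8)→(4, 2): d=(-10,-6) top-left  bias=+0
  edge (4, 2)→(15, 1): d=(11,-1) top-left  bias=+0
    (7,0)@(15, 1): e=[0,76,0] → ·  [on edge]
    (3,1)@(7, 3): e=[54,8,14] → █
    (4,1)@(9, 3): e=[40,20,16] → █
    (5,1)@(11, 3): e=[26,32,18] → █
    (6,1)@(13, 3): e=[12,44,20] → █
    (7,1)@(15, 3): e=[-2,56,22] → ·
    (3,2)@(7, 5): e=[52,-12,36] → ·
    (4,2)@(9, 5): e=[38,0,38] → █  [on edge]
    (7,2)@(15, 5): e=[-4,36,44] → ·
    (4,3)@(9, 7): e=[36,-20,60] → ·
    (5,3)@(11, 7): e=[22,-8,62] → ·
    (6,3)@(13, 7): e=[8,4,64] → █
    (9,5)@(19, 11): e=[-38,0,114] → ·  [on edge]
    (6,7)@(13, 15): e=[0,-76,152] → ·  [on edge]
  covered (8 px):
    · · · · · · · · · · · ·
    · · · █ █ █ █ · · · · ·
    · · · · █ █ █ · · · · ·
    · · · · · · █ · · · · ·
    · · · · · · · · · · · ·
    · · · · · · · · · · · ·
    · · · · · · · · · · · ·
    · · · · · · · · · · · ·
T1:
  2·area = 76
  edge (14, 8)→(3, 9): d=(-11,1) right/bottom  bias=-1
  edge (3, 9)→(4, 2): d=(1,-7) top-left  bias=+0
  edge (4, 2)→(14, 8): d=(10,6) right/bottom  bias=-1
    (2,1)@(5, 3): e=[64,8,4] → █
    (3,1)@(7, 3): e=[62,22,-8] → ·
    (2,2)@(5, 5): e=[42,10,24] → █
    (3,2)@(7, 5): e=[40,24,12] → █
    (4,2)@(9, 5): e=[38,38,0] → ·  [on edge]
    (2,3)@(5, 7): e=[20,12,44] → █
    (4,3)@(9, 7): e=[16,40,20] → █
    (5,3)@(11, 7): e=[14,54,8] → █
    (6,3)@(13, 7): e=[12,68,-4] → ·
    (1,4)@(3, 9): e=[0,0,76] → ·  [on edge]
    (2,4)@(5, 9): e=[-2,14,64] → ·
    (3,4)@(7, 9): e=[-4,28,52] → ·
    (9,5)@(19, 11): e=[-38,114,0] → ·  [on edge]
  covered (7 px):
    · · · · · · · · · · · ·
    · · █ · · · · · · · · ·
    · · █ █ · · · · · · · ·
    · · █ █ █ █ · · · · · ·
    · · · · · · · · · · · ·
    · · · · · · · · · · · ·
    · · · · · · · · · · · ·
    · · · · · · · · · · · ·
T2:
  2·area = 92  (B↔C swapped to make it positive)
  edge (1, 5)→(12, 4): d=(11,-1) top-left  bias=+0
  edge (12, 4)→(16, 12): d=(4,8) right/bottom  bias=-1
  edge (16, 12)→(1, 5): d=(-15,-7) top-left  bias=+0
    (11,1)@(23, 3): e=[0,-92,184] → ·  [on edge]
    (0,2)@(1, 5): e=[0,92,0] → █  [on edge]
    (1,2)@(3, 5): e=[2,76,14] → █
    (2,2)@(5, 5): e=[4,60,28] → █
    (3,2)@(7, 5): e=[6,44,42] → █
    (4,2)@(9, 5): e=[8,28,56] → █
    (5,2)@(11, 5): e=[10,12,70] → █
    (6,2)@(13, 5): e=[12,-4,84] → ·
    (0,3)@(1, 7): e=[22,100,-30] → ·
    (1,3)@(3, 7): e=[24,84,-16] → ·
    (2,3)@(5, 7): e=[26,68,-2] → ·
    (3,3)@(7, 7): e=[28,52,12] → █
  covered (13 px):
    · · · · · · · · · · · ·
    · · · · · · · · · · · ·
    █ █ █ █ █ █ · · · · · ·
    · · · █ █ █ █ · · · · ·
    · · · · · █ █ · · · · ·
    · · · · · · · █ · · · ·
    · · · · · · · · · · · ·
    · · · · · · · · · · · ·

Result: 28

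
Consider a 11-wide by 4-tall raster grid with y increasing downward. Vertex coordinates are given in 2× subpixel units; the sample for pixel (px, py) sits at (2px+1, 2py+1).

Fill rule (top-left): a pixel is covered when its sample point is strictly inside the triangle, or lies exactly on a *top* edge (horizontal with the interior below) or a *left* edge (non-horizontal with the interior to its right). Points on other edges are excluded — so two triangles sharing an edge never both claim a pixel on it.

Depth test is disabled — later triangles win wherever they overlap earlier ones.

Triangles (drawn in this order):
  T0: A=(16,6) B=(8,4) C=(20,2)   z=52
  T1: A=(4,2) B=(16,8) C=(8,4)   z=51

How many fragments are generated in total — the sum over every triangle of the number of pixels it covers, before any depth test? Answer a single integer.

T0:
  2·area = 40
  edge (16, 6)→(8, 4): d=(-8,-2) top-left  bias=+0
  edge (8, 4)→(20, 2): d=(12,-2) top-left  bias=+0
  edge (20, 2)→(16, 6): d=(-4,4) right/bottom  bias=-1
    (10,0)@(21, 1): e=[50,-10,0] → ·  [on edge]
    (7,1)@(15, 3): e=[22,2,16] → #
    (8,1)@(17, 3): e=[26,6,8] → #
    (9,1)@(19, 3): e=[30,10,0] → ·  [on edge]
    (6,2)@(13, 5): e=[2,22,16] → #
    (8,2)@(17, 5): e=[10,30,0] → ·  [on edge]
    (6,3)@(13, 7): e=[-14,46,8] → ·
    (7,3)@(15, 7): e=[-10,50,0] → ·  [on edge]
  covered (4 px):
    · · · · · · · · · · ·
    · · · · · · · # # · ·
    · · · · · · # # · · ·
    · · · · · · · · · · ·
T1:
  degenerate (2·area = 0) — covers nothing

Final: 4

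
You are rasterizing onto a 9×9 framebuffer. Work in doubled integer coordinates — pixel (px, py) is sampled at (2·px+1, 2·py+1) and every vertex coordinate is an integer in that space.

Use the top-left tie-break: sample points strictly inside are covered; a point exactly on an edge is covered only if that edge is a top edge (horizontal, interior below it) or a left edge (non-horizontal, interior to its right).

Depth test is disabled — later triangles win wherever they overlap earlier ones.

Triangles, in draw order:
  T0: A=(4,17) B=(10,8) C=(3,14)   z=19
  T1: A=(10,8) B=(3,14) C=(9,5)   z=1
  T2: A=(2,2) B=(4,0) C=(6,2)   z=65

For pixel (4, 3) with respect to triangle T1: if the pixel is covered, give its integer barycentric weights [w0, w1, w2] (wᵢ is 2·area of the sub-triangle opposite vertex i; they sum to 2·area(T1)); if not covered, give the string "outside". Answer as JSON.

T0:
  2·area = 27  (B↔C swapped to make it positive)
  edge (4, 17)→(3, 14): d=(-1,-3) top-left  bias=+0
  edge (3, 14)→(10, 8): d=(7,-6) top-left  bias=+0
  edge (10, 8)→(4, 17): d=(-6,9) right/bottom  bias=-1
    (4,4)@(9, 9): e=[23,1,3] → X
    (5,4)@(11, 9): e=[29,13,-15] → .
    (3,5)@(7, 11): e=[15,3,9] → X
    (4,5)@(9, 11): e=[21,15,-9] → .
    (2,6)@(5, 13): e=[7,5,15] → X
    (3,6)@(7, 13): e=[13,17,-3] → .
    (2,7)@(5, 15): e=[5,19,3] → X
    (3,7)@(7, 15): e=[11,31,-15] → .
    (2,8)@(5, 17): e=[3,33,-9] → .
  covered (4 px):
    . . . . . . . . .
    . . . . . . . . .
    . . . . . . . . .
    . . . . . . . . .
    . . . . X . . . .
    . . . X . . . . .
    . . X . . . . . .
    . . X . . . . . .
    . . . . . . . . .
T1:
  2·area = 27
  edge (10, 8)→(3, 14): d=(-7,6) right/bottom  bias=-1
  edge (3, 14)→(9, 5): d=(6,-9) top-left  bias=+0
  edge (9, 5)→(10, 8): d=(1,3) right/bottom  bias=-1
    (4,2)@(9, 5): e=[27,0,0] → .  [on edge]
    (4,3)@(9, 7): e=[13,12,2] → X
    (5,3)@(11, 7): e=[1,30,-4] → .
    (3,4)@(7, 9): e=[11,6,10] → X
    (4,4)@(9, 9): e=[-1,24,4] → .
    (2,5)@(5, 11): e=[9,0,18] → X  [on edge]
    (3,5)@(7, 11): e=[-3,18,12] → .
    (5,5)@(11, 11): e=[-27,54,0] → .  [on edge]
    (2,6)@(5, 13): e=[-5,12,20] → .
    (0,8)@(1, 17): e=[-9,0,36] → .  [on edge]
    (6,8)@(13, 17): e=[-81,108,0] → .  [on edge]
  covered (3 px):
    . . . . . . . . .
    . . . . . . . . .
    . . . . . . . . .
    . . . . X . . . .
    . . . X . . . . .
    . . X . . . . . .
    . . . . . . . . .
    . . . . . . . . .
    . . . . . . . . .
T2:
  2·area = 8
  edge (2, 2)→(4, 0): d=(2,-2) top-left  bias=+0
  edge (4, 0)→(6, 2): d=(2,2) right/bottom  bias=-1
  edge (6, 2)→(2, 2): d=(-4,0) right/bottom  bias=-1
    (1,0)@(3, 1): e=[0,4,4] → X  [on edge]
    (2,0)@(5, 1): e=[4,0,4] → .  [on edge]
    (0,1)@(1, 3): e=[0,12,-4] → .  [on edge]
    (1,1)@(3, 3): e=[4,8,-4] → .
    (3,1)@(7, 3): e=[12,0,-4] → .  [on edge]
    (4,2)@(9, 5): e=[20,0,-12] → .  [on edge]
    (5,3)@(11, 7): e=[28,0,-20] → .  [on edge]
    (6,4)@(13, 9): e=[36,0,-28] → .  [on edge]
    (7,5)@(15, 11): e=[44,0,-36] → .  [on edge]
    (8,6)@(17, 13): e=[52,0,-44] → .  [on edge]
  covered (1 px):
    . X . . . . . . .
    . . . . . . . . .
    . . . . . . . . .
    . . . . . . . . .
    . . . . . . . . .
    . . . . . . . . .
    . . . . . . . . .
    . . . . . . . . .
    . . . . . . . . .

Result: [12,2,13]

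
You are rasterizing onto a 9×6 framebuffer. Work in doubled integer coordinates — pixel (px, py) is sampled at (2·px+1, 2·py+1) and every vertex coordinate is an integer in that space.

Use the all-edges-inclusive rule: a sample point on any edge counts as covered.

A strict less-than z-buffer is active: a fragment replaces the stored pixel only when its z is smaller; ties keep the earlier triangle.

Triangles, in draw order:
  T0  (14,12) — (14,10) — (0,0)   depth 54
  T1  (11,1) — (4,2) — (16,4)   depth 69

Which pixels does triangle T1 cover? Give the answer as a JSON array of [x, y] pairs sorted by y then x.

T0:
  2·area = 28  (B↔C swapped to make it positive)
  edge (14, 12)→(0, 0): d=(-14,-12) inclusive
  edge (0, 0)→(14, 10): d=(14,10) inclusive
  edge (14, 10)→(14, 12): d=(0,2) inclusive
    (3,2)@(7, 5): e=[14,0,14] → X  [on edge]
    (4,2)@(9, 5): e=[38,-20,10] → .
    (3,3)@(7, 7): e=[-14,28,14] → .
    (4,3)@(9, 7): e=[10,8,10] → X
    (5,3)@(11, 7): e=[34,-12,6] → .
    (4,4)@(9, 9): e=[-18,36,10] → .
    (5,4)@(11, 9): e=[6,16,6] → X
    (6,4)@(13, 9): e=[30,-4,2] → .
    (5,5)@(11, 11): e=[-22,44,6] → .
    (6,5)@(13, 11): e=[2,24,2] → X
    (7,5)@(15, 11): e=[26,4,-2] → .
  covered (4 px):
    . . . . . . . . .
    . . . . . . . . .
    . . . X . . . . .
    . . . . X . . . .
    . . . . . X . . .
    . . . . . . X . .
T1:
  2·area = 26  (B↔C swapped to make it positive)
  edge (11, 1)→(16, 4): d=(5,3) inclusive
  edge (16, 4)→(4, 2): d=(-12,-2) inclusive
  edge (4, 2)→(11, 1): d=(7,-1) inclusive
    (5,0)@(11, 1): e=[0,26,0] → X  [on edge]
    (6,0)@(13, 1): e=[-6,30,2] → .
    (5,1)@(11, 3): e=[10,2,14] → X
    (6,1)@(13, 3): e=[4,6,16] → X
    (7,1)@(15, 3): e=[-2,10,18] → .
    (5,2)@(11, 5): e=[20,-22,28] → .
    (6,2)@(13, 5): e=[14,-18,30] → .
  covered (3 px):
    . . . . . X . . .
    . . . . . X X . .
    . . . . . . . . .
    . . . . . . . . .
    . . . . . . . . .
    . . . . . . . . .

Result: [[5,0],[5,1],[6,1]]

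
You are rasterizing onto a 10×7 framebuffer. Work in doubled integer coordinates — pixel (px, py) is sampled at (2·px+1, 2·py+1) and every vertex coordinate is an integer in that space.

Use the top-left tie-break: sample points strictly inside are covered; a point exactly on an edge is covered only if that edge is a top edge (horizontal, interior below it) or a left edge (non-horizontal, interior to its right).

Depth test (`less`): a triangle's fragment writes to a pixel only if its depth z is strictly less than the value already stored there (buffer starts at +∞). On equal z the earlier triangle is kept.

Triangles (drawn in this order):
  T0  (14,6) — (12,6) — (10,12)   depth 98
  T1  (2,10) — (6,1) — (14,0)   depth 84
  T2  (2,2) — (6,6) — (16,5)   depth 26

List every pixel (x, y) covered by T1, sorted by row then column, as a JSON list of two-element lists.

T0:
  2·area = 12  (B↔C swapped to make it positive)
  edge (14, 6)→(10, 12): d=(-4,6) right/bottom  bias=-1
  edge (10, 12)→(12, 6): d=(2,-6) top-left  bias=+0
  edge (12, 6)→(14, 6): d=(2,0) top-left  bias=+0
    (6,1)@(13, 3): e=[18,0,-6] → .  [on edge]
    (6,3)@(13, 7): e=[2,8,2] → X
    (7,3)@(15, 7): e=[-10,20,2] → .
    (5,4)@(11, 9): e=[6,0,6] → X  [on edge]
    (6,4)@(13, 9): e=[-6,12,6] → .
    (5,5)@(11, 11): e=[-2,4,10] → .
  covered (2 px):
    . . . . . . . . . .
    . . . . . . . . . .
    . . . . . . . . . .
    . . . . . . X . . .
    . . . . . X . . . .
    . . . . . . . . . .
    . . . . . . . . . .
T1:
  2·area = 68
  edge (2, 10)→(6, 1): d=(4,-9) top-left  bias=+0
  edge (6, 1)→(14, 0): d=(8,-1) top-left  bias=+0
  edge (14, 0)→(2, 10): d=(-12,10) right/bottom  bias=-1
    (3,0)@(7, 1): e=[9,1,58] → X
    (4,0)@(9, 1): e=[27,3,38] → X
    (5,0)@(11, 1): e=[45,5,18] → X
    (6,0)@(13, 1): e=[63,7,-2] → .
    (3,1)@(7, 3): e=[17,17,34] → X
    (5,1)@(11, 3): e=[53,21,-6] → .
    (2,2)@(5, 5): e=[7,31,30] → X
    (4,2)@(9, 5): e=[43,35,-10] → .
    (2,3)@(5, 7): e=[15,47,6] → X
    (3,3)@(7, 7): e=[33,49,-14] → .
    (1,4)@(3, 9): e=[5,61,2] → X
    (2,4)@(5, 9): e=[23,63,-18] → .
  covered (9 px):
    . . . X X X . . . .
    . . . X X . . . . .
    . . X X . . . . . .
    . . X . . . . . . .
    . X . . . . . . . .
    . . . . . . . . . .
    . . . . . . . . . .
T2:
  2·area = 44  (B↔C swapped to make it positive)
  edge (2, 2)→(16, 5): d=(14,3) right/bottom  bias=-1
  edge (16, 5)→(6, 6): d=(-10,1) right/bottom  bias=-1
  edge (6, 6)→(2, 2): d=(-4,-4) top-left  bias=+0
    (0,0)@(1, 1): e=[-11,55,0] → .  [on edge]
    (1,1)@(3, 3): e=[11,33,0] → X  [on edge]
    (2,1)@(5, 3): e=[5,31,8] → X
    (3,1)@(7, 3): e=[-1,29,16] → .
    (1,2)@(3, 5): e=[39,13,-8] → .
    (2,2)@(5, 5): e=[33,11,0] → X  [on edge]
    (3,2)@(7, 5): e=[27,9,8] → X
    (4,2)@(9, 5): e=[21,7,16] → X
    (5,2)@(11, 5): e=[15,5,24] → X
    (6,2)@(13, 5): e=[9,3,32] → X
    (7,2)@(15, 5): e=[3,1,40] → X
    (8,2)@(17, 5): e=[-3,-1,48] → .
    (3,3)@(7, 7): e=[55,-11,0] → .  [on edge]
    (4,4)@(9, 9): e=[77,-33,0] → .  [on edge]
    (5,5)@(11, 11): e=[99,-55,0] → .  [on edge]
    (6,6)@(13, 13): e=[121,-77,0] → .  [on edge]
  covered (8 px):
    . . . . . . . . . .
    . X X . . . . . . .
    . . X X X X X X . .
    . . . . . . . . . .
    . . . . . . . . . .
    . . . . . . . . . .
    . . . . . . . . . .

Result: [[3,0],[4,0],[5,0],[3,1],[4,1],[2,2],[3,2],[2,3],[1,4]]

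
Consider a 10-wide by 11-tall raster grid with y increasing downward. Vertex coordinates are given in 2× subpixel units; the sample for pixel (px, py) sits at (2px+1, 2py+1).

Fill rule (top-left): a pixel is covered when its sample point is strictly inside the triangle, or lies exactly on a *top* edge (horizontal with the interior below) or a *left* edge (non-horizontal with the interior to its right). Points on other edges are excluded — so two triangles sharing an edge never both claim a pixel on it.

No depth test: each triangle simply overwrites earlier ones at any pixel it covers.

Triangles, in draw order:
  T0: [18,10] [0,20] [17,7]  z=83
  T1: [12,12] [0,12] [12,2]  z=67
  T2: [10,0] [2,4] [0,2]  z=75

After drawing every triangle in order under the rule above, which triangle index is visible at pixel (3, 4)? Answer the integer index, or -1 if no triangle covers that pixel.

T0:
  2·area = 64
  edge (18, 10)→(0, 20): d=(-18,10) right/bottom  bias=-1
  edge (0, 20)→(17, 7): d=(17,-13) top-left  bias=+0
  edge (17, 7)→(18, 10): d=(1,3) right/bottom  bias=-1
    (7,0)@(15, 1): e=[192,-128,0] → ·  [on edge]
    (8,3)@(17, 7): e=[64,0,0] → ·  [on edge]
    (7,4)@(15, 9): e=[48,8,8] → #
    (8,4)@(17, 9): e=[28,34,2] → #
    (9,4)@(19, 9): e=[8,60,-4] → ·
    (6,5)@(13, 11): e=[32,16,16] → #
    (8,5)@(17, 11): e=[-8,68,4] → ·
    (5,6)@(11, 13): e=[16,24,24] → #
    (6,6)@(13, 13): e=[-4,50,18] → ·
    (7,6)@(15, 13): e=[-24,76,12] → ·
    (9,6)@(19, 13): e=[-64,128,0] → ·  [on edge]
    (3,7)@(7, 15): e=[20,6,38] → #
    (4,7)@(9, 15): e=[0,32,32] → ·  [on edge]
  covered (7 px):
    · · · · · · · · · ·
    · · · · · · · · · ·
    · · · · · · · · · ·
    · · · · · · · · · ·
    · · · · · · · # # ·
    · · · · · · # # · ·
    · · · · · # · · · ·
    · · · # · · · · · ·
    · · # · · · · · · ·
    · · · · · · · · · ·
    · · · · · · · · · ·
T1:
  2·area = 120
  edge (12, 12)→(0, 12): d=(-12,0) right/bottom  bias=-1
  edge (0, 12)→(12, 2): d=(12,-10) top-left  bias=+0
  edge (12, 2)→(12, 12): d=(0,10) right/bottom  bias=-1
    (5,1)@(11, 3): e=[108,2,10] → #
    (6,1)@(13, 3): e=[108,22,-10] → ·
    (4,2)@(9, 5): e=[84,6,30] → #
    (6,2)@(13, 5): e=[84,46,-10] → ·
    (3,3)@(7, 7): e=[60,10,50] → #
    (6,3)@(13, 7): e=[60,70,-10] → ·
    (2,4)@(5, 9): e=[36,14,70] → #
    (6,4)@(13, 9): e=[36,94,-10] → ·
    (1,5)@(3, 11): e=[12,18,90] → #
    (6,5)@(13, 11): e=[12,118,-10] → ·
    (1,6)@(3, 13): e=[-12,42,90] → ·
    (2,6)@(5, 13): e=[-12,62,70] → ·
  covered (15 px):
    · · · · · · · · · ·
    · · · · · # · · · ·
    · · · · # # · · · ·
    · · · # # # · · · ·
    · · # # # # · · · ·
    · # # # # # · · · ·
    · · · · · · · · · ·
    · · · · · · · · · ·
    · · · · · · · · · ·
    · · · · · · · · · ·
    · · · · · · · · · ·
T2:
  2·area = 24
  edge (10, 0)→(2, 4): d=(-8,4) right/bottom  bias=-1
  edge (2, 4)→(0, 2): d=(-2,-2) top-left  bias=+0
  edge (0, 2)→(10, 0): d=(10,-2) top-left  bias=+0
    (2,0)@(5, 1): e=[12,12,0] → #  [on edge]
    (3,0)@(7, 1): e=[4,16,4] → #
    (4,0)@(9, 1): e=[-4,20,8] → ·
    (0,1)@(1, 3): e=[12,0,12] → #  [on edge]
    (1,1)@(3, 3): e=[4,4,16] → #
    (2,1)@(5, 3): e=[-4,8,20] → ·
    (3,1)@(7, 3): e=[-12,12,24] → ·
    (0,2)@(1, 5): e=[-4,-4,32] → ·
    (1,2)@(3, 5): e=[-12,0,36] → ·  [on edge]
    (2,3)@(5, 7): e=[-36,0,60] → ·  [on edge]
    (3,4)@(7, 9): e=[-60,0,84] → ·  [on edge]
    (4,5)@(9, 11): e=[-84,0,108] → ·  [on edge]
    (5,6)@(11, 13): e=[-108,0,132] → ·  [on edge]
    (6,7)@(13, 15): e=[-132,0,156] → ·  [on edge]
    (7,8)@(15, 17): e=[-156,0,180] → ·  [on edge]
    (8,9)@(17, 19): e=[-180,0,204] → ·  [on edge]
    (9,10)@(19, 21): e=[-204,0,228] → ·  [on edge]
  covered (4 px):
    · · # # · · · · · ·
    # # · · · · · · · ·
    · · · · · · · · · ·
    · · · · · · · · · ·
    · · · · · · · · · ·
    · · · · · · · · · ·
    · · · · · · · · · ·
    · · · · · · · · · ·
    · · · · · · · · · ·
    · · · · · · · · · ·
    · · · · · · · · · ·

Z-buffer (winner per pixel, '.' = empty):
  . . 2 2 . . . . . .
  2 2 . . . 1 . . . .
  . . . . 1 1 . . . .
  . . . 1 1 1 . . . .
  . . 1 1 1 1 . 0 0 .
  . 1 1 1 1 1 0 0 . .
  . . . . . 0 . . . .
  . . . 0 . . . . . .
  . . 0 . . . . . . .
  . . . . . . . . . .
  . . . . . . . . . .

Answer: 1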